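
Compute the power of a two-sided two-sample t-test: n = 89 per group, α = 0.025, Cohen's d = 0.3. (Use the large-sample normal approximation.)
Power ≈ 0.41

Power calculation (two-sample t-test, normal approximation):
z_β = d · √(n/2) - z_{α/2}
z_β = 0.3 · √(89/2) - 2.241
z_β = 0.3 · 6.671 - 2.241
z_β = -0.240

Power = Φ(z_β) = Φ(-0.240) ≈ 0.405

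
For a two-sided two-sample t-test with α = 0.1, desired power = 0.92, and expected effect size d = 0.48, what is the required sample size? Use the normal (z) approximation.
n = 81 per group

Sample size formula (two-sample t-test, normal approximation):
n = 2 · ((z_{α/2} + z_β) / d)²

z_{α/2} = 1.645 (for α = 0.1, two-sided)
z_β = 1.405 (for power = 0.92)
d = 0.48

n = 2 · ((1.645 + 1.405) / 0.48)²
n = 2 · (6.354)²
n ≈ 80.75
Round up to the next whole number: n = 81 per group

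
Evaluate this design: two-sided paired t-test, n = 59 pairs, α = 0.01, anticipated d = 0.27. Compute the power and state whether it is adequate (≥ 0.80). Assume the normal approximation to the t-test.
Power ≈ 0.31; the study is underpowered (power < 0.80)

Power calculation (paired t-test, normal approximation):
z_β = d · √n - z_{α/2}
z_β = 0.27 · √59 - 2.576
z_β = 0.27 · 7.681 - 2.576
z_β = -0.502

Power = Φ(z_β) = Φ(-0.502) ≈ 0.308

Effect size d = 0.27 is small by Cohen's convention (0.2/0.5/0.8).

Threshold: power ≥ 0.80 is conventionally adequate.
Power ≈ 0.31 → the study is underpowered (power < 0.80).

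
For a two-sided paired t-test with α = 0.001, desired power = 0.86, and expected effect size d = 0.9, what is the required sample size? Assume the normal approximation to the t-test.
n = 24 pairs

Sample size formula (paired t-test, normal approximation):
n = ((z_{α/2} + z_β) / d)²

z_{α/2} = 3.291 (for α = 0.001, two-sided)
z_β = 1.080 (for power = 0.86)
d = 0.9

n = ((3.291 + 1.080) / 0.9)²
n = (4.857)²
n ≈ 23.59
Round up to the next whole number: n = 24 pairs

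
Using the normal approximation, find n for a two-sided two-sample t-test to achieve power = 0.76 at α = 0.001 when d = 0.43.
n = 173 per group

Sample size formula (two-sample t-test, normal approximation):
n = 2 · ((z_{α/2} + z_β) / d)²

z_{α/2} = 3.291 (for α = 0.001, two-sided)
z_β = 0.706 (for power = 0.76)
d = 0.43

n = 2 · ((3.291 + 0.706) / 0.43)²
n = 2 · (9.295)²
n ≈ 172.79
Round up to the next whole number: n = 173 per group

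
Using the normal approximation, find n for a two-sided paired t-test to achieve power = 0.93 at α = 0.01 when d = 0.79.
n = 27 pairs

Sample size formula (paired t-test, normal approximation):
n = ((z_{α/2} + z_β) / d)²

z_{α/2} = 2.576 (for α = 0.01, two-sided)
z_β = 1.476 (for power = 0.93)
d = 0.79

n = ((2.576 + 1.476) / 0.79)²
n = (5.129)²
n ≈ 26.31
Round up to the next whole number: n = 27 pairs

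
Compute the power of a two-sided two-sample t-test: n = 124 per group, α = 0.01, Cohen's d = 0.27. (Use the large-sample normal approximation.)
Power ≈ 0.33

Power calculation (two-sample t-test, normal approximation):
z_β = d · √(n/2) - z_{α/2}
z_β = 0.27 · √(124/2) - 2.576
z_β = 0.27 · 7.874 - 2.576
z_β = -0.450

Power = Φ(z_β) = Φ(-0.450) ≈ 0.326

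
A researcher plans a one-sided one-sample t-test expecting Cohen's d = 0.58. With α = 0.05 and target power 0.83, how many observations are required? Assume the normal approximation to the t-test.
n = 21

Sample size formula (one-sample t-test, normal approximation):
n = ((z_α + z_β) / d)²

z_α = 1.645 (for α = 0.05, one-sided)
z_β = 0.954 (for power = 0.83)
d = 0.58

n = ((1.645 + 0.954) / 0.58)²
n = (4.481)²
n ≈ 20.08
Round up to the next whole number: n = 21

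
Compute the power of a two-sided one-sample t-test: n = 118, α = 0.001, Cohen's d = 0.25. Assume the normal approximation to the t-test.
Power ≈ 0.28

Power calculation (one-sample t-test, normal approximation):
z_β = d · √n - z_{α/2}
z_β = 0.25 · √118 - 3.291
z_β = 0.25 · 10.863 - 3.291
z_β = -0.575

Power = Φ(z_β) = Φ(-0.575) ≈ 0.283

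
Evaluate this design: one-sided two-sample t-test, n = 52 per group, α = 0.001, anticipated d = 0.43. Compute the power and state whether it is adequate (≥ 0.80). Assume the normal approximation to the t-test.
Power ≈ 0.18; the study is underpowered (power < 0.80)

Power calculation (two-sample t-test, normal approximation):
z_β = d · √(n/2) - z_α
z_β = 0.43 · √(52/2) - 3.090
z_β = 0.43 · 5.099 - 3.090
z_β = -0.898

Power = Φ(z_β) = Φ(-0.898) ≈ 0.185

Effect size d = 0.43 is small by Cohen's convention (0.2/0.5/0.8).

Threshold: power ≥ 0.80 is conventionally adequate.
Power ≈ 0.18 → the study is underpowered (power < 0.80).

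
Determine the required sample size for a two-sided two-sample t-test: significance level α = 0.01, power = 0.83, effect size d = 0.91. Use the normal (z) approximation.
n = 31 per group

Sample size formula (two-sample t-test, normal approximation):
n = 2 · ((z_{α/2} + z_β) / d)²

z_{α/2} = 2.576 (for α = 0.01, two-sided)
z_β = 0.954 (for power = 0.83)
d = 0.91

n = 2 · ((2.576 + 0.954) / 0.91)²
n = 2 · (3.879)²
n ≈ 30.09
Round up to the next whole number: n = 31 per group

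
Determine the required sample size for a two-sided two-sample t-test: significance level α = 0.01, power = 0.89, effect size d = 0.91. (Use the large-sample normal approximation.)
n = 35 per group

Sample size formula (two-sample t-test, normal approximation):
n = 2 · ((z_{α/2} + z_β) / d)²

z_{α/2} = 2.576 (for α = 0.01, two-sided)
z_β = 1.227 (for power = 0.89)
d = 0.91

n = 2 · ((2.576 + 1.227) / 0.91)²
n = 2 · (4.179)²
n ≈ 34.93
Round up to the next whole number: n = 35 per group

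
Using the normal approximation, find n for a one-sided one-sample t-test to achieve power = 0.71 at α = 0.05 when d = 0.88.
n = 7

Sample size formula (one-sample t-test, normal approximation):
n = ((z_α + z_β) / d)²

z_α = 1.645 (for α = 0.05, one-sided)
z_β = 0.553 (for power = 0.71)
d = 0.88

n = ((1.645 + 0.553) / 0.88)²
n = (2.498)²
n ≈ 6.24
Round up to the next whole number: n = 7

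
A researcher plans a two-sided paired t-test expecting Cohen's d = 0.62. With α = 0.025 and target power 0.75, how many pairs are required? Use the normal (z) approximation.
n = 23 pairs

Sample size formula (paired t-test, normal approximation):
n = ((z_{α/2} + z_β) / d)²

z_{α/2} = 2.241 (for α = 0.025, two-sided)
z_β = 0.674 (for power = 0.75)
d = 0.62

n = ((2.241 + 0.674) / 0.62)²
n = (4.702)²
n ≈ 22.11
Round up to the next whole number: n = 23 pairs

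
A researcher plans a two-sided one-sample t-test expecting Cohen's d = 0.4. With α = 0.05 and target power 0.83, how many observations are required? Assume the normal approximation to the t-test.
n = 54

Sample size formula (one-sample t-test, normal approximation):
n = ((z_{α/2} + z_β) / d)²

z_{α/2} = 1.960 (for α = 0.05, two-sided)
z_β = 0.954 (for power = 0.83)
d = 0.4

n = ((1.960 + 0.954) / 0.4)²
n = (7.285)²
n ≈ 53.07
Round up to the next whole number: n = 54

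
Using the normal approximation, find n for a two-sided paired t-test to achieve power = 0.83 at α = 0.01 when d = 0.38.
n = 87 pairs

Sample size formula (paired t-test, normal approximation):
n = ((z_{α/2} + z_β) / d)²

z_{α/2} = 2.576 (for α = 0.01, two-sided)
z_β = 0.954 (for power = 0.83)
d = 0.38

n = ((2.576 + 0.954) / 0.38)²
n = (9.289)²
n ≈ 86.29
Round up to the next whole number: n = 87 pairs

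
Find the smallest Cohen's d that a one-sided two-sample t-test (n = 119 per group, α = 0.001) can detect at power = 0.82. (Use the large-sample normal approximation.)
d ≈ 0.52

Minimum detectable effect (two-sample t-test, normal approximation):
d = (z_α + z_β) / √(n/2)
d = (3.090 + 0.915) / √(119/2)
d = 4.006 / 7.714
d ≈ 0.52

By Cohen's convention (0.2 small / 0.5 medium / 0.8 large): medium effect.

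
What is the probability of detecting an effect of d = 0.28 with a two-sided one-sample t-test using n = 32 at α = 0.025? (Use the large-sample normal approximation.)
Power ≈ 0.26

Power calculation (one-sample t-test, normal approximation):
z_β = d · √n - z_{α/2}
z_β = 0.28 · √32 - 2.241
z_β = 0.28 · 5.657 - 2.241
z_β = -0.657

Power = Φ(z_β) = Φ(-0.657) ≈ 0.255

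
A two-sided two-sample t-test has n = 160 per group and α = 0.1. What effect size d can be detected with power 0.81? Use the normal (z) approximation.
d ≈ 0.28

Minimum detectable effect (two-sample t-test, normal approximation):
d = (z_{α/2} + z_β) / √(n/2)
d = (1.645 + 0.878) / √(160/2)
d = 2.523 / 8.944
d ≈ 0.28

By Cohen's convention (0.2 small / 0.5 medium / 0.8 large): small effect.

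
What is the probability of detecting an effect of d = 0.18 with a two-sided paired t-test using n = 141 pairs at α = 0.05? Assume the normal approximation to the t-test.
Power ≈ 0.57

Power calculation (paired t-test, normal approximation):
z_β = d · √n - z_{α/2}
z_β = 0.18 · √141 - 1.960
z_β = 0.18 · 11.874 - 1.960
z_β = 0.177

Power = Φ(z_β) = Φ(0.177) ≈ 0.570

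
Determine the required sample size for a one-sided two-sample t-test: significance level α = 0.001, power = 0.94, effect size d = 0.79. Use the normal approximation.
n = 70 per group

Sample size formula (two-sample t-test, normal approximation):
n = 2 · ((z_α + z_β) / d)²

z_α = 3.090 (for α = 0.001, one-sided)
z_β = 1.555 (for power = 0.94)
d = 0.79

n = 2 · ((3.090 + 1.555) / 0.79)²
n = 2 · (5.880)²
n ≈ 69.15
Round up to the next whole number: n = 70 per group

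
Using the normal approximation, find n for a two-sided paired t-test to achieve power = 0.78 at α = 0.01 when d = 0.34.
n = 97 pairs

Sample size formula (paired t-test, normal approximation):
n = ((z_{α/2} + z_β) / d)²

z_{α/2} = 2.576 (for α = 0.01, two-sided)
z_β = 0.772 (for power = 0.78)
d = 0.34

n = ((2.576 + 0.772) / 0.34)²
n = (9.847)²
n ≈ 96.96
Round up to the next whole number: n = 97 pairs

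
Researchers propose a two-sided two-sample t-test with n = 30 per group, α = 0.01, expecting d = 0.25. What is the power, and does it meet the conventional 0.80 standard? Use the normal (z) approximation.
Power ≈ 0.05; the study is underpowered (power < 0.80)

Power calculation (two-sample t-test, normal approximation):
z_β = d · √(n/2) - z_{α/2}
z_β = 0.25 · √(30/2) - 2.576
z_β = 0.25 · 3.873 - 2.576
z_β = -1.608

Power = Φ(z_β) = Φ(-1.608) ≈ 0.054

Effect size d = 0.25 is small by Cohen's convention (0.2/0.5/0.8).

Threshold: power ≥ 0.80 is conventionally adequate.
Power ≈ 0.05 → the study is underpowered (power < 0.80).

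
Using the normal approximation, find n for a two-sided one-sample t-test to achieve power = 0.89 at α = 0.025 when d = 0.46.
n = 57

Sample size formula (one-sample t-test, normal approximation):
n = ((z_{α/2} + z_β) / d)²

z_{α/2} = 2.241 (for α = 0.025, two-sided)
z_β = 1.227 (for power = 0.89)
d = 0.46

n = ((2.241 + 1.227) / 0.46)²
n = (7.539)²
n ≈ 56.84
Round up to the next whole number: n = 57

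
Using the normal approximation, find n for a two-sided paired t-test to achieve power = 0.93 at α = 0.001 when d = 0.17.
n = 787 pairs

Sample size formula (paired t-test, normal approximation):
n = ((z_{α/2} + z_β) / d)²

z_{α/2} = 3.291 (for α = 0.001, two-sided)
z_β = 1.476 (for power = 0.93)
d = 0.17

n = ((3.291 + 1.476) / 0.17)²
n = (28.041)²
n ≈ 786.30
Round up to the next whole number: n = 787 pairs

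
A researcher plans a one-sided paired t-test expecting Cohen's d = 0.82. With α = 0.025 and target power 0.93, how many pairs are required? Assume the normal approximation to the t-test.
n = 18 pairs

Sample size formula (paired t-test, normal approximation):
n = ((z_α + z_β) / d)²

z_α = 1.960 (for α = 0.025, one-sided)
z_β = 1.476 (for power = 0.93)
d = 0.82

n = ((1.960 + 1.476) / 0.82)²
n = (4.190)²
n ≈ 17.56
Round up to the next whole number: n = 18 pairs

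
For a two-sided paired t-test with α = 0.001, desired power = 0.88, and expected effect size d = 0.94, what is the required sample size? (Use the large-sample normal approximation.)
n = 23 pairs

Sample size formula (paired t-test, normal approximation):
n = ((z_{α/2} + z_β) / d)²

z_{α/2} = 3.291 (for α = 0.001, two-sided)
z_β = 1.175 (for power = 0.88)
d = 0.94

n = ((3.291 + 1.175) / 0.94)²
n = (4.751)²
n ≈ 22.57
Round up to the next whole number: n = 23 pairs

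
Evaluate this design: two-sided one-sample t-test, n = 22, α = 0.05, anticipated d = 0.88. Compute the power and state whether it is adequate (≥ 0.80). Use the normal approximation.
Power ≈ 0.98; the study is adequately powered (power ≥ 0.80)

Power calculation (one-sample t-test, normal approximation):
z_β = d · √n - z_{α/2}
z_β = 0.88 · √22 - 1.960
z_β = 0.88 · 4.690 - 1.960
z_β = 2.168

Power = Φ(z_β) = Φ(2.168) ≈ 0.985

Effect size d = 0.88 is large by Cohen's convention (0.2/0.5/0.8).

Threshold: power ≥ 0.80 is conventionally adequate.
Power ≈ 0.98 → the study is adequately powered (power ≥ 0.80).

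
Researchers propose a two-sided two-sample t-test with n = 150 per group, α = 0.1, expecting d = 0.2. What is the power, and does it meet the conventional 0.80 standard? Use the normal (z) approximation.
Power ≈ 0.53; the study is underpowered (power < 0.80)

Power calculation (two-sample t-test, normal approximation):
z_β = d · √(n/2) - z_{α/2}
z_β = 0.2 · √(150/2) - 1.645
z_β = 0.2 · 8.660 - 1.645
z_β = 0.087

Power = Φ(z_β) = Φ(0.087) ≈ 0.535

Effect size d = 0.2 is small by Cohen's convention (0.2/0.5/0.8).

Threshold: power ≥ 0.80 is conventionally adequate.
Power ≈ 0.53 → the study is underpowered (power < 0.80).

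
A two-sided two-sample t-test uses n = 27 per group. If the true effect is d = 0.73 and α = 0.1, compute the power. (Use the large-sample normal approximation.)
Power ≈ 0.85

Power calculation (two-sample t-test, normal approximation):
z_β = d · √(n/2) - z_{α/2}
z_β = 0.73 · √(27/2) - 1.645
z_β = 0.73 · 3.674 - 1.645
z_β = 1.037

Power = Φ(z_β) = Φ(1.037) ≈ 0.850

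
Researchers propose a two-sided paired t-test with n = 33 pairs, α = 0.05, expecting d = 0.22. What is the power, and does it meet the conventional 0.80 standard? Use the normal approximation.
Power ≈ 0.24; the study is underpowered (power < 0.80)

Power calculation (paired t-test, normal approximation):
z_β = d · √n - z_{α/2}
z_β = 0.22 · √33 - 1.960
z_β = 0.22 · 5.745 - 1.960
z_β = -0.696

Power = Φ(z_β) = Φ(-0.696) ≈ 0.243

Effect size d = 0.22 is small by Cohen's convention (0.2/0.5/0.8).

Threshold: power ≥ 0.80 is conventionally adequate.
Power ≈ 0.24 → the study is underpowered (power < 0.80).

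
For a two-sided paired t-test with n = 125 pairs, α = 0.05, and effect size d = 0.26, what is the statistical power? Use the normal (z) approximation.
Power ≈ 0.83

Power calculation (paired t-test, normal approximation):
z_β = d · √n - z_{α/2}
z_β = 0.26 · √125 - 1.960
z_β = 0.26 · 11.180 - 1.960
z_β = 0.947

Power = Φ(z_β) = Φ(0.947) ≈ 0.828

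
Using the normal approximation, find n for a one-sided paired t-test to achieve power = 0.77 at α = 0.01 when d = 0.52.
n = 35 pairs

Sample size formula (paired t-test, normal approximation):
n = ((z_α + z_β) / d)²

z_α = 2.326 (for α = 0.01, one-sided)
z_β = 0.739 (for power = 0.77)
d = 0.52

n = ((2.326 + 0.739) / 0.52)²
n = (5.894)²
n ≈ 34.74
Round up to the next whole number: n = 35 pairs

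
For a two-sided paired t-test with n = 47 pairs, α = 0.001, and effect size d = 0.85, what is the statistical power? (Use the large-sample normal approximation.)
Power ≈ 0.99

Power calculation (paired t-test, normal approximation):
z_β = d · √n - z_{α/2}
z_β = 0.85 · √47 - 3.291
z_β = 0.85 · 6.856 - 3.291
z_β = 2.537

Power = Φ(z_β) = Φ(2.537) ≈ 0.994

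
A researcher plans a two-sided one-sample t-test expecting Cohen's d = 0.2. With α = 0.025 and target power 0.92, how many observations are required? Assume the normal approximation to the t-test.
n = 333

Sample size formula (one-sample t-test, normal approximation):
n = ((z_{α/2} + z_β) / d)²

z_{α/2} = 2.241 (for α = 0.025, two-sided)
z_β = 1.405 (for power = 0.92)
d = 0.2

n = ((2.241 + 1.405) / 0.2)²
n = (18.230)²
n ≈ 332.33
Round up to the next whole number: n = 333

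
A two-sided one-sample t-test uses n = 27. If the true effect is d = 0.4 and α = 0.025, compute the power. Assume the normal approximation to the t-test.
Power ≈ 0.44

Power calculation (one-sample t-test, normal approximation):
z_β = d · √n - z_{α/2}
z_β = 0.4 · √27 - 2.241
z_β = 0.4 · 5.196 - 2.241
z_β = -0.163

Power = Φ(z_β) = Φ(-0.163) ≈ 0.435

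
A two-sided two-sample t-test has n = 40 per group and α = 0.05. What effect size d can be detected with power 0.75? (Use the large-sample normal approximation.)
d ≈ 0.59

Minimum detectable effect (two-sample t-test, normal approximation):
d = (z_{α/2} + z_β) / √(n/2)
d = (1.960 + 0.674) / √(40/2)
d = 2.634 / 4.472
d ≈ 0.59

By Cohen's convention (0.2 small / 0.5 medium / 0.8 large): medium effect.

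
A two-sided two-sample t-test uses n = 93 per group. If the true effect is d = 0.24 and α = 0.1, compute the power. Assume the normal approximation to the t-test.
Power ≈ 0.50

Power calculation (two-sample t-test, normal approximation):
z_β = d · √(n/2) - z_{α/2}
z_β = 0.24 · √(93/2) - 1.645
z_β = 0.24 · 6.819 - 1.645
z_β = -0.008

Power = Φ(z_β) = Φ(-0.008) ≈ 0.497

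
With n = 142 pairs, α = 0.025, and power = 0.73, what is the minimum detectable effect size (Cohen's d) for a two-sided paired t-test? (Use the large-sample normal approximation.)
d ≈ 0.24

Minimum detectable effect (paired t-test, normal approximation):
d = (z_{α/2} + z_β) / √n
d = (2.241 + 0.613) / √142
d = 2.854 / 11.916
d ≈ 0.24

By Cohen's convention (0.2 small / 0.5 medium / 0.8 large): small effect.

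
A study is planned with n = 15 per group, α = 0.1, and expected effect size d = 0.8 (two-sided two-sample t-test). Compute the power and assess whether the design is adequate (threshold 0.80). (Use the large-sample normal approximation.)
Power ≈ 0.71; the study is underpowered (power < 0.80)

Power calculation (two-sample t-test, normal approximation):
z_β = d · √(n/2) - z_{α/2}
z_β = 0.8 · √(15/2) - 1.645
z_β = 0.8 · 2.739 - 1.645
z_β = 0.546

Power = Φ(z_β) = Φ(0.546) ≈ 0.707

Effect size d = 0.8 is large by Cohen's convention (0.2/0.5/0.8).

Threshold: power ≥ 0.80 is conventionally adequate.
Power ≈ 0.71 → the study is underpowered (power < 0.80).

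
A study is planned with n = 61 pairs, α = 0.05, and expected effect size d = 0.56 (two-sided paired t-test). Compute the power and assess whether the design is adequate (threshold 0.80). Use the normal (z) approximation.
Power ≈ 0.99; the study is adequately powered (power ≥ 0.80)

Power calculation (paired t-test, normal approximation):
z_β = d · √n - z_{α/2}
z_β = 0.56 · √61 - 1.960
z_β = 0.56 · 7.810 - 1.960
z_β = 2.414

Power = Φ(z_β) = Φ(2.414) ≈ 0.992

Effect size d = 0.56 is medium by Cohen's convention (0.2/0.5/0.8).

Threshold: power ≥ 0.80 is conventionally adequate.
Power ≈ 0.99 → the study is adequately powered (power ≥ 0.80).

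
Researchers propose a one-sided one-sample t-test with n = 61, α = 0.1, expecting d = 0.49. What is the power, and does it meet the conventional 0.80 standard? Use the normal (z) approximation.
Power ≈ 0.99; the study is adequately powered (power ≥ 0.80)

Power calculation (one-sample t-test, normal approximation):
z_β = d · √n - z_α
z_β = 0.49 · √61 - 1.282
z_β = 0.49 · 7.810 - 1.282
z_β = 2.545

Power = Φ(z_β) = Φ(2.545) ≈ 0.995

Effect size d = 0.49 is small by Cohen's convention (0.2/0.5/0.8).

Threshold: power ≥ 0.80 is conventionally adequate.
Power ≈ 0.99 → the study is adequately powered (power ≥ 0.80).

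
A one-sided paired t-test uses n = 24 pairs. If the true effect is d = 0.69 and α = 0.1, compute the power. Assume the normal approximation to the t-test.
Power ≈ 0.98

Power calculation (paired t-test, normal approximation):
z_β = d · √n - z_α
z_β = 0.69 · √24 - 1.282
z_β = 0.69 · 4.899 - 1.282
z_β = 2.099

Power = Φ(z_β) = Φ(2.099) ≈ 0.982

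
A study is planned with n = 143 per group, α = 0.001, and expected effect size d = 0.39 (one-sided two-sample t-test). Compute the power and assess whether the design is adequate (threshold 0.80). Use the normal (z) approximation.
Power ≈ 0.58; the study is underpowered (power < 0.80)

Power calculation (two-sample t-test, normal approximation):
z_β = d · √(n/2) - z_α
z_β = 0.39 · √(143/2) - 3.090
z_β = 0.39 · 8.456 - 3.090
z_β = 0.208

Power = Φ(z_β) = Φ(0.208) ≈ 0.582

Effect size d = 0.39 is small by Cohen's convention (0.2/0.5/0.8).

Threshold: power ≥ 0.80 is conventionally adequate.
Power ≈ 0.58 → the study is underpowered (power < 0.80).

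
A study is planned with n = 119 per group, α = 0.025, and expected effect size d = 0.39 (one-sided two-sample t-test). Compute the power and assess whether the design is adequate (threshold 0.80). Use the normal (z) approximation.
Power ≈ 0.85; the study is adequately powered (power ≥ 0.80)

Power calculation (two-sample t-test, normal approximation):
z_β = d · √(n/2) - z_α
z_β = 0.39 · √(119/2) - 1.960
z_β = 0.39 · 7.714 - 1.960
z_β = 1.048

Power = Φ(z_β) = Φ(1.048) ≈ 0.853

Effect size d = 0.39 is small by Cohen's convention (0.2/0.5/0.8).

Threshold: power ≥ 0.80 is conventionally adequate.
Power ≈ 0.85 → the study is adequately powered (power ≥ 0.80).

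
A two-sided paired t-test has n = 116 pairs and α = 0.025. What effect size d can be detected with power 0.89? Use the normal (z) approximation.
d ≈ 0.32

Minimum detectable effect (paired t-test, normal approximation):
d = (z_{α/2} + z_β) / √n
d = (2.241 + 1.227) / √116
d = 3.468 / 10.770
d ≈ 0.32

By Cohen's convention (0.2 small / 0.5 medium / 0.8 large): small effect.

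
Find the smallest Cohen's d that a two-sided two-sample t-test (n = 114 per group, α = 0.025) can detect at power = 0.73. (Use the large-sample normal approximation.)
d ≈ 0.38

Minimum detectable effect (two-sample t-test, normal approximation):
d = (z_{α/2} + z_β) / √(n/2)
d = (2.241 + 0.613) / √(114/2)
d = 2.854 / 7.550
d ≈ 0.38

By Cohen's convention (0.2 small / 0.5 medium / 0.8 large): small effect.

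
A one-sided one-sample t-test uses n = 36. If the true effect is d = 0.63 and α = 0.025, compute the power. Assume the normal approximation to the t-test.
Power ≈ 0.97

Power calculation (one-sample t-test, normal approximation):
z_β = d · √n - z_α
z_β = 0.63 · √36 - 1.960
z_β = 0.63 · 6.000 - 1.960
z_β = 1.820

Power = Φ(z_β) = Φ(1.820) ≈ 0.966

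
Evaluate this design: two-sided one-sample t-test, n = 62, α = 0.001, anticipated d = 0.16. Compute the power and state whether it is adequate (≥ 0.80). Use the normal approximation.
Power ≈ 0.02; the study is underpowered (power < 0.80)

Power calculation (one-sample t-test, normal approximation):
z_β = d · √n - z_{α/2}
z_β = 0.16 · √62 - 3.291
z_β = 0.16 · 7.874 - 3.291
z_β = -2.031

Power = Φ(z_β) = Φ(-2.031) ≈ 0.021

Effect size d = 0.16 is very small by Cohen's convention (0.2/0.5/0.8).

Threshold: power ≥ 0.80 is conventionally adequate.
Power ≈ 0.02 → the study is underpowered (power < 0.80).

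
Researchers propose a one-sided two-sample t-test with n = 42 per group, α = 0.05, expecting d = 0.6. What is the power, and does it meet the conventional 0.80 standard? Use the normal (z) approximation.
Power ≈ 0.87; the study is adequately powered (power ≥ 0.80)

Power calculation (two-sample t-test, normal approximation):
z_β = d · √(n/2) - z_α
z_β = 0.6 · √(42/2) - 1.645
z_β = 0.6 · 4.583 - 1.645
z_β = 1.105

Power = Φ(z_β) = Φ(1.105) ≈ 0.865

Effect size d = 0.6 is medium by Cohen's convention (0.2/0.5/0.8).

Threshold: power ≥ 0.80 is conventionally adequate.
Power ≈ 0.87 → the study is adequately powered (power ≥ 0.80).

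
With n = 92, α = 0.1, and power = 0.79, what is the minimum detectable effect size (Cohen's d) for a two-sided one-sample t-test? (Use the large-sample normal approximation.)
d ≈ 0.26

Minimum detectable effect (one-sample t-test, normal approximation):
d = (z_{α/2} + z_β) / √n
d = (1.645 + 0.806) / √92
d = 2.451 / 9.592
d ≈ 0.26

By Cohen's convention (0.2 small / 0.5 medium / 0.8 large): small effect.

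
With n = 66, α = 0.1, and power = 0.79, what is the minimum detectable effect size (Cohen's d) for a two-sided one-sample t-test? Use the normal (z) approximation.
d ≈ 0.30

Minimum detectable effect (one-sample t-test, normal approximation):
d = (z_{α/2} + z_β) / √n
d = (1.645 + 0.806) / √66
d = 2.451 / 8.124
d ≈ 0.30

By Cohen's convention (0.2 small / 0.5 medium / 0.8 large): small effect.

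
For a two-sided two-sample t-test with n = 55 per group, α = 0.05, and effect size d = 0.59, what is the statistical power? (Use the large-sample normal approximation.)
Power ≈ 0.87

Power calculation (two-sample t-test, normal approximation):
z_β = d · √(n/2) - z_{α/2}
z_β = 0.59 · √(55/2) - 1.960
z_β = 0.59 · 5.244 - 1.960
z_β = 1.134

Power = Φ(z_β) = Φ(1.134) ≈ 0.872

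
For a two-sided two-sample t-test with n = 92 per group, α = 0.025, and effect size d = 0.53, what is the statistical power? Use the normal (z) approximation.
Power ≈ 0.91

Power calculation (two-sample t-test, normal approximation):
z_β = d · √(n/2) - z_{α/2}
z_β = 0.53 · √(92/2) - 2.241
z_β = 0.53 · 6.782 - 2.241
z_β = 1.353

Power = Φ(z_β) = Φ(1.353) ≈ 0.912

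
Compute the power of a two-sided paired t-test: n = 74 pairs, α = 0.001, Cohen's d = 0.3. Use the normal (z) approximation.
Power ≈ 0.24

Power calculation (paired t-test, normal approximation):
z_β = d · √n - z_{α/2}
z_β = 0.3 · √74 - 3.291
z_β = 0.3 · 8.602 - 3.291
z_β = -0.710

Power = Φ(z_β) = Φ(-0.710) ≈ 0.239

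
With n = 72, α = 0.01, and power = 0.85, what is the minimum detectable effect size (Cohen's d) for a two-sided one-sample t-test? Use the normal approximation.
d ≈ 0.43

Minimum detectable effect (one-sample t-test, normal approximation):
d = (z_{α/2} + z_β) / √n
d = (2.576 + 1.036) / √72
d = 3.612 / 8.485
d ≈ 0.43

By Cohen's convention (0.2 small / 0.5 medium / 0.8 large): small effect.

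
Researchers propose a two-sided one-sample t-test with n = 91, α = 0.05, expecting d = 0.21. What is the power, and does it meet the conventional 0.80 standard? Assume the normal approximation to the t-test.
Power ≈ 0.52; the study is underpowered (power < 0.80)

Power calculation (one-sample t-test, normal approximation):
z_β = d · √n - z_{α/2}
z_β = 0.21 · √91 - 1.960
z_β = 0.21 · 9.539 - 1.960
z_β = 0.043

Power = Φ(z_β) = Φ(0.043) ≈ 0.517

Effect size d = 0.21 is small by Cohen's convention (0.2/0.5/0.8).

Threshold: power ≥ 0.80 is conventionally adequate.
Power ≈ 0.52 → the study is underpowered (power < 0.80).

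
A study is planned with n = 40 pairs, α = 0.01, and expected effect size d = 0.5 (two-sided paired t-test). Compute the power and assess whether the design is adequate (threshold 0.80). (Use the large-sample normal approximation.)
Power ≈ 0.72; the study is underpowered (power < 0.80)

Power calculation (paired t-test, normal approximation):
z_β = d · √n - z_{α/2}
z_β = 0.5 · √40 - 2.576
z_β = 0.5 · 6.325 - 2.576
z_β = 0.586

Power = Φ(z_β) = Φ(0.586) ≈ 0.721

Effect size d = 0.5 is medium by Cohen's convention (0.2/0.5/0.8).

Threshold: power ≥ 0.80 is conventionally adequate.
Power ≈ 0.72 → the study is underpowered (power < 0.80).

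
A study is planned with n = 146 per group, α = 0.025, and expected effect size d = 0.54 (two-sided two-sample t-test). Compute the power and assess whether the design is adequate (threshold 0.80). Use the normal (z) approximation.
Power ≈ 0.99; the study is adequately powered (power ≥ 0.80)

Power calculation (two-sample t-test, normal approximation):
z_β = d · √(n/2) - z_{α/2}
z_β = 0.54 · √(146/2) - 2.241
z_β = 0.54 · 8.544 - 2.241
z_β = 2.372

Power = Φ(z_β) = Φ(2.372) ≈ 0.991

Effect size d = 0.54 is medium by Cohen's convention (0.2/0.5/0.8).

Threshold: power ≥ 0.80 is conventionally adequate.
Power ≈ 0.99 → the study is adequately powered (power ≥ 0.80).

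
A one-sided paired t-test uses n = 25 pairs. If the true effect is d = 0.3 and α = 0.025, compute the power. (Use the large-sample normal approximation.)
Power ≈ 0.32

Power calculation (paired t-test, normal approximation):
z_β = d · √n - z_α
z_β = 0.3 · √25 - 1.960
z_β = 0.3 · 5.000 - 1.960
z_β = -0.460

Power = Φ(z_β) = Φ(-0.460) ≈ 0.323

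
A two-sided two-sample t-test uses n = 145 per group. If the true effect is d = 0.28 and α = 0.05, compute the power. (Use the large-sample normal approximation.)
Power ≈ 0.66

Power calculation (two-sample t-test, normal approximation):
z_β = d · √(n/2) - z_{α/2}
z_β = 0.28 · √(145/2) - 1.960
z_β = 0.28 · 8.515 - 1.960
z_β = 0.424

Power = Φ(z_β) = Φ(0.424) ≈ 0.664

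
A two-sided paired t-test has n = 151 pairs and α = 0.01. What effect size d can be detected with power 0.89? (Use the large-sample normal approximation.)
d ≈ 0.31

Minimum detectable effect (paired t-test, normal approximation):
d = (z_{α/2} + z_β) / √n
d = (2.576 + 1.227) / √151
d = 3.802 / 12.288
d ≈ 0.31

By Cohen's convention (0.2 small / 0.5 medium / 0.8 large): small effect.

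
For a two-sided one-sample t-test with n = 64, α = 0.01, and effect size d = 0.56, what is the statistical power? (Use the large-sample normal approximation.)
Power ≈ 0.97

Power calculation (one-sample t-test, normal approximation):
z_β = d · √n - z_{α/2}
z_β = 0.56 · √64 - 2.576
z_β = 0.56 · 8.000 - 2.576
z_β = 1.904

Power = Φ(z_β) = Φ(1.904) ≈ 0.972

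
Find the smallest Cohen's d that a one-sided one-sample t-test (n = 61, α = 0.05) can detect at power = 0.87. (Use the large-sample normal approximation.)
d ≈ 0.35

Minimum detectable effect (one-sample t-test, normal approximation):
d = (z_α + z_β) / √n
d = (1.645 + 1.126) / √61
d = 2.771 / 7.810
d ≈ 0.35

By Cohen's convention (0.2 small / 0.5 medium / 0.8 large): small effect.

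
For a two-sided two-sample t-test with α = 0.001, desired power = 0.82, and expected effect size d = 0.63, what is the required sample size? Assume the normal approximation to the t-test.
n = 90 per group

Sample size formula (two-sample t-test, normal approximation):
n = 2 · ((z_{α/2} + z_β) / d)²

z_{α/2} = 3.291 (for α = 0.001, two-sided)
z_β = 0.915 (for power = 0.82)
d = 0.63

n = 2 · ((3.291 + 0.915) / 0.63)²
n = 2 · (6.676)²
n ≈ 89.14
Round up to the next whole number: n = 90 per group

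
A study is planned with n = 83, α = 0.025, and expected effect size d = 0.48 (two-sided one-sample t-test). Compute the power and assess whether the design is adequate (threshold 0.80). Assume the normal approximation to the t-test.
Power ≈ 0.98; the study is adequately powered (power ≥ 0.80)

Power calculation (one-sample t-test, normal approximation):
z_β = d · √n - z_{α/2}
z_β = 0.48 · √83 - 2.241
z_β = 0.48 · 9.110 - 2.241
z_β = 2.132

Power = Φ(z_β) = Φ(2.132) ≈ 0.983

Effect size d = 0.48 is small by Cohen's convention (0.2/0.5/0.8).

Threshold: power ≥ 0.80 is conventionally adequate.
Power ≈ 0.98 → the study is adequately powered (power ≥ 0.80).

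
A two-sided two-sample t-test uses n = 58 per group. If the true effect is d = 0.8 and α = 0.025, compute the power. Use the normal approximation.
Power ≈ 0.98

Power calculation (two-sample t-test, normal approximation):
z_β = d · √(n/2) - z_{α/2}
z_β = 0.8 · √(58/2) - 2.241
z_β = 0.8 · 5.385 - 2.241
z_β = 2.067

Power = Φ(z_β) = Φ(2.067) ≈ 0.981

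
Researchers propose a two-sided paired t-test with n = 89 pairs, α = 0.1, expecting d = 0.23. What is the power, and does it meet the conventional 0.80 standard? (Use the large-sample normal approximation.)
Power ≈ 0.70; the study is underpowered (power < 0.80)

Power calculation (paired t-test, normal approximation):
z_β = d · √n - z_{α/2}
z_β = 0.23 · √89 - 1.645
z_β = 0.23 · 9.434 - 1.645
z_β = 0.525

Power = Φ(z_β) = Φ(0.525) ≈ 0.700

Effect size d = 0.23 is small by Cohen's convention (0.2/0.5/0.8).

Threshold: power ≥ 0.80 is conventionally adequate.
Power ≈ 0.70 → the study is underpowered (power < 0.80).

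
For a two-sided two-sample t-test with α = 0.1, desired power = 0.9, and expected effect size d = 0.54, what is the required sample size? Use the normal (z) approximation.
n = 59 per group

Sample size formula (two-sample t-test, normal approximation):
n = 2 · ((z_{α/2} + z_β) / d)²

z_{α/2} = 1.645 (for α = 0.1, two-sided)
z_β = 1.282 (for power = 0.9)
d = 0.54

n = 2 · ((1.645 + 1.282) / 0.54)²
n = 2 · (5.420)²
n ≈ 58.75
Round up to the next whole number: n = 59 per group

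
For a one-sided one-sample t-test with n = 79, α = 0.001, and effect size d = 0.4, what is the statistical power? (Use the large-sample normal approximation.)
Power ≈ 0.68

Power calculation (one-sample t-test, normal approximation):
z_β = d · √n - z_α
z_β = 0.4 · √79 - 3.090
z_β = 0.4 · 8.888 - 3.090
z_β = 0.465

Power = Φ(z_β) = Φ(0.465) ≈ 0.679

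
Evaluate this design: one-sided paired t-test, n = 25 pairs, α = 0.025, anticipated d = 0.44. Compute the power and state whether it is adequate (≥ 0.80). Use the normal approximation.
Power ≈ 0.59; the study is underpowered (power < 0.80)

Power calculation (paired t-test, normal approximation):
z_β = d · √n - z_α
z_β = 0.44 · √25 - 1.960
z_β = 0.44 · 5.000 - 1.960
z_β = 0.240

Power = Φ(z_β) = Φ(0.240) ≈ 0.595

Effect size d = 0.44 is small by Cohen's convention (0.2/0.5/0.8).

Threshold: power ≥ 0.80 is conventionally adequate.
Power ≈ 0.59 → the study is underpowered (power < 0.80).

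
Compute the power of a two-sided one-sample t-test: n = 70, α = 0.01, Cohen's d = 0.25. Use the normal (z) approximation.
Power ≈ 0.31

Power calculation (one-sample t-test, normal approximation):
z_β = d · √n - z_{α/2}
z_β = 0.25 · √70 - 2.576
z_β = 0.25 · 8.367 - 2.576
z_β = -0.484

Power = Φ(z_β) = Φ(-0.484) ≈ 0.314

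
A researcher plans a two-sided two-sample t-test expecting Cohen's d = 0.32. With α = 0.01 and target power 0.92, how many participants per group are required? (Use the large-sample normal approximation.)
n = 310 per group

Sample size formula (two-sample t-test, normal approximation):
n = 2 · ((z_{α/2} + z_β) / d)²

z_{α/2} = 2.576 (for α = 0.01, two-sided)
z_β = 1.405 (for power = 0.92)
d = 0.32

n = 2 · ((2.576 + 1.405) / 0.32)²
n = 2 · (12.441)²
n ≈ 309.56
Round up to the next whole number: n = 310 per group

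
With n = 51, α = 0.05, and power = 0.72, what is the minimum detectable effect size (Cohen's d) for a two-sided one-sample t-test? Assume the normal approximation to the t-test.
d ≈ 0.36

Minimum detectable effect (one-sample t-test, normal approximation):
d = (z_{α/2} + z_β) / √n
d = (1.960 + 0.583) / √51
d = 2.543 / 7.141
d ≈ 0.36

By Cohen's convention (0.2 small / 0.5 medium / 0.8 large): small effect.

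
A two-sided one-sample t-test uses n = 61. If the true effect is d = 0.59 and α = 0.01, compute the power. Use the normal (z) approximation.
Power ≈ 0.98

Power calculation (one-sample t-test, normal approximation):
z_β = d · √n - z_{α/2}
z_β = 0.59 · √61 - 2.576
z_β = 0.59 · 7.810 - 2.576
z_β = 2.032

Power = Φ(z_β) = Φ(2.032) ≈ 0.979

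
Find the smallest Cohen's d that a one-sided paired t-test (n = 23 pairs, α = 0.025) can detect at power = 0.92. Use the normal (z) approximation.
d ≈ 0.70

Minimum detectable effect (paired t-test, normal approximation):
d = (z_α + z_β) / √n
d = (1.960 + 1.405) / √23
d = 3.365 / 4.796
d ≈ 0.70

By Cohen's convention (0.2 small / 0.5 medium / 0.8 large): medium effect.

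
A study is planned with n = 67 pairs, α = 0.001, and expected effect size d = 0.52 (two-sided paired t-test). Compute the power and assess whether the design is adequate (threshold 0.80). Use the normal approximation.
Power ≈ 0.83; the study is adequately powered (power ≥ 0.80)

Power calculation (paired t-test, normal approximation):
z_β = d · √n - z_{α/2}
z_β = 0.52 · √67 - 3.291
z_β = 0.52 · 8.185 - 3.291
z_β = 0.966

Power = Φ(z_β) = Φ(0.966) ≈ 0.833

Effect size d = 0.52 is medium by Cohen's convention (0.2/0.5/0.8).

Threshold: power ≥ 0.80 is conventionally adequate.
Power ≈ 0.83 → the study is adequately powered (power ≥ 0.80).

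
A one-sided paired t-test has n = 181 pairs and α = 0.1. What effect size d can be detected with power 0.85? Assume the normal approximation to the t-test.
d ≈ 0.17

Minimum detectable effect (paired t-test, normal approximation):
d = (z_α + z_β) / √n
d = (1.282 + 1.036) / √181
d = 2.318 / 13.454
d ≈ 0.17

By Cohen's convention (0.2 small / 0.5 medium / 0.8 large): very small effect.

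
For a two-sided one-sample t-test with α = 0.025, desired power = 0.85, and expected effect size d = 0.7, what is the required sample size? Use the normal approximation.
n = 22

Sample size formula (one-sample t-test, normal approximation):
n = ((z_{α/2} + z_β) / d)²

z_{α/2} = 2.241 (for α = 0.025, two-sided)
z_β = 1.036 (for power = 0.85)
d = 0.7

n = ((2.241 + 1.036) / 0.7)²
n = (4.681)²
n ≈ 21.91
Round up to the next whole number: n = 22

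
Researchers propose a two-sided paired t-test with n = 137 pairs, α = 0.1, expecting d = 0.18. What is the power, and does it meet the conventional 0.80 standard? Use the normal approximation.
Power ≈ 0.68; the study is underpowered (power < 0.80)

Power calculation (paired t-test, normal approximation):
z_β = d · √n - z_{α/2}
z_β = 0.18 · √137 - 1.645
z_β = 0.18 · 11.705 - 1.645
z_β = 0.462

Power = Φ(z_β) = Φ(0.462) ≈ 0.678

Effect size d = 0.18 is very small by Cohen's convention (0.2/0.5/0.8).

Threshold: power ≥ 0.80 is conventionally adequate.
Power ≈ 0.68 → the study is underpowered (power < 0.80).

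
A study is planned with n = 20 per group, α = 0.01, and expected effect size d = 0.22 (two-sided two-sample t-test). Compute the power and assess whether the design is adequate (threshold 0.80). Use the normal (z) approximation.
Power ≈ 0.03; the study is underpowered (power < 0.80)

Power calculation (two-sample t-test, normal approximation):
z_β = d · √(n/2) - z_{α/2}
z_β = 0.22 · √(20/2) - 2.576
z_β = 0.22 · 3.162 - 2.576
z_β = -1.880

Power = Φ(z_β) = Φ(-1.880) ≈ 0.030

Effect size d = 0.22 is small by Cohen's convention (0.2/0.5/0.8).

Threshold: power ≥ 0.80 is conventionally adequate.
Power ≈ 0.03 → the study is underpowered (power < 0.80).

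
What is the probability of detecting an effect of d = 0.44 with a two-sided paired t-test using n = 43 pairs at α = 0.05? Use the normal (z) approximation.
Power ≈ 0.82

Power calculation (paired t-test, normal approximation):
z_β = d · √n - z_{α/2}
z_β = 0.44 · √43 - 1.960
z_β = 0.44 · 6.557 - 1.960
z_β = 0.925

Power = Φ(z_β) = Φ(0.925) ≈ 0.823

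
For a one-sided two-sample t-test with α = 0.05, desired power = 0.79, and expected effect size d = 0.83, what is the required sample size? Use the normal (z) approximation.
n = 18 per group

Sample size formula (two-sample t-test, normal approximation):
n = 2 · ((z_α + z_β) / d)²

z_α = 1.645 (for α = 0.05, one-sided)
z_β = 0.806 (for power = 0.79)
d = 0.83

n = 2 · ((1.645 + 0.806) / 0.83)²
n = 2 · (2.953)²
n ≈ 17.44
Round up to the next whole number: n = 18 per group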